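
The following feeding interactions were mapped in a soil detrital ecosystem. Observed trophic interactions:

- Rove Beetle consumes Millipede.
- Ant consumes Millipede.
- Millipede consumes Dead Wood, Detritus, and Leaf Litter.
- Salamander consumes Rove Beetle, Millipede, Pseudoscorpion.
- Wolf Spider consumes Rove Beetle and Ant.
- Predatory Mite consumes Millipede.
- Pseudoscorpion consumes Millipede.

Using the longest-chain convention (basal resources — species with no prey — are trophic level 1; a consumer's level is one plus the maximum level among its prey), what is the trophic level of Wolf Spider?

Dead Wood has no prey (basal) → level 1.
Millipede eats Dead Wood (level 1); other prey at levels: Detritus 1, Leaf Litter 1 → level 2.
Rove Beetle eats Millipede → level 3.
Wolf Spider eats Rove Beetle (level 3); other prey at levels: Ant 3 → level 4.

Trophic level 4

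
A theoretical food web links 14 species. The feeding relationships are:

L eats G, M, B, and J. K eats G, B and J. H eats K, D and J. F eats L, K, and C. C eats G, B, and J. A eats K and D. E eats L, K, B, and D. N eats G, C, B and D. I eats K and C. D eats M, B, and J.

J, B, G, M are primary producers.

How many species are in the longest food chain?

One longest chain: J → C → N.
It has 3 species and 2 links.

3 species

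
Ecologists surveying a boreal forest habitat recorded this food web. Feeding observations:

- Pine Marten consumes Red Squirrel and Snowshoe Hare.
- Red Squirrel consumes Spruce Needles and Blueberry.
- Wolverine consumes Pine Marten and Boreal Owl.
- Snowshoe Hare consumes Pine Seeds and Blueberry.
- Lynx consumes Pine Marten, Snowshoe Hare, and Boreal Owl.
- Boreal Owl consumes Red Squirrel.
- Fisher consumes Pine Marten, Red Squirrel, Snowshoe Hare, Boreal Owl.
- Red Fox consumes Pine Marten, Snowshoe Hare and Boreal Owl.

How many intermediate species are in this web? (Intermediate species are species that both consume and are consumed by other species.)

Intermediate species (has both prey and predators): Red Squirrel, Snowshoe Hare, Pine Marten, Boreal Owl.
Count: 4.

4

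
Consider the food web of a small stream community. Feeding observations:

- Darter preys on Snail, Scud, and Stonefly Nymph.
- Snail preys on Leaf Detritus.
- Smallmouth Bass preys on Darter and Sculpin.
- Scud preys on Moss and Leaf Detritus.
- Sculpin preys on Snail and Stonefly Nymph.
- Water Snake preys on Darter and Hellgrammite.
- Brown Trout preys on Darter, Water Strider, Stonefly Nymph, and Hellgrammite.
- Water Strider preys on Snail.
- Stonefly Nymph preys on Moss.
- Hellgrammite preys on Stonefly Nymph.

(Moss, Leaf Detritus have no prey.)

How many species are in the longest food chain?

4 species

One longest chain: Moss → Scud → Darter → Water Snake.
It has 4 species and 3 links.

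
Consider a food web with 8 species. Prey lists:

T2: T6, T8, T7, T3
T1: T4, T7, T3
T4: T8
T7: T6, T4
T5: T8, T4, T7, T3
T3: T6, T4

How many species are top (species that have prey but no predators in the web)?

Top species (has prey, but nothing eats it): T2, T5, T1.
Count: 3.

3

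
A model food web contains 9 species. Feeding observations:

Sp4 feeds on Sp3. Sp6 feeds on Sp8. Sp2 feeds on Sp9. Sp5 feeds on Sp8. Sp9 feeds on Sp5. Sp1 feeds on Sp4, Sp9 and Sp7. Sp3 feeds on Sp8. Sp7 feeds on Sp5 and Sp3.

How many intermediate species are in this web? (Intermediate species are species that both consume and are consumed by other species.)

Intermediate species (has both prey and predators): Sp3, Sp5, Sp4, Sp9, Sp7.
Count: 5.

5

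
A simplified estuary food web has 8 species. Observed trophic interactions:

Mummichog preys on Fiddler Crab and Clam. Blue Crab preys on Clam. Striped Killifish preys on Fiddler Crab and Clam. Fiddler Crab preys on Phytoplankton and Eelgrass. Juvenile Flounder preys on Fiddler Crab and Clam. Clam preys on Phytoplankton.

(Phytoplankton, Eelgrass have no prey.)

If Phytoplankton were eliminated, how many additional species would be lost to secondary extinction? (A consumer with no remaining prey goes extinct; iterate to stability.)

2

Remove Phytoplankton.
Round 1: Clam (all prey gone) → extinct.
Round 2: Blue Crab (all prey gone) → extinct.
No further losses. Total secondary extinctions: 2.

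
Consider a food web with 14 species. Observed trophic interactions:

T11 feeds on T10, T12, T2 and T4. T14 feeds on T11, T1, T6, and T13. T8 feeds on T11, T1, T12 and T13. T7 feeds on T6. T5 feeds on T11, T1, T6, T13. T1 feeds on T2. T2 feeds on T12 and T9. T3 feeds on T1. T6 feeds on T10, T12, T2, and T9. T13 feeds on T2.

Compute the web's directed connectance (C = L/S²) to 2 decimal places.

C = 0.13

The web has S = 14 species and L = 26 feeding links.
C = L / S² = 26 / 196 = 0.1327 ≈ 0.13.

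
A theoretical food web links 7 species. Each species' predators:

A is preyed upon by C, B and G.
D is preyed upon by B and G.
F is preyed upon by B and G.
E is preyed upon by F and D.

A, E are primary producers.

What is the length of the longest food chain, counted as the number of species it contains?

One longest chain: E → F → B.
It has 3 species and 2 links.

3 species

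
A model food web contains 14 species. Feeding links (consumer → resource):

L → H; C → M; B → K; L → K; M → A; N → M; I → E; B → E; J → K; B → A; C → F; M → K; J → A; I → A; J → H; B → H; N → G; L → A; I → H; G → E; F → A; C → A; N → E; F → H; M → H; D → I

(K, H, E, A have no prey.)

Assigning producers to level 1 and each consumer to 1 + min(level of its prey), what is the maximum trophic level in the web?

3

Producers (level 1): K, H, E, A.
Following each consumer down to its lowest-level prey: H → I → D (levels 1 through 3).
All prey of D (I 2) are at level 2 or above, so D is at level 1 + 2 = 3.
Every consumer has at least one prey at level 2 or below, so none exceeds level 3.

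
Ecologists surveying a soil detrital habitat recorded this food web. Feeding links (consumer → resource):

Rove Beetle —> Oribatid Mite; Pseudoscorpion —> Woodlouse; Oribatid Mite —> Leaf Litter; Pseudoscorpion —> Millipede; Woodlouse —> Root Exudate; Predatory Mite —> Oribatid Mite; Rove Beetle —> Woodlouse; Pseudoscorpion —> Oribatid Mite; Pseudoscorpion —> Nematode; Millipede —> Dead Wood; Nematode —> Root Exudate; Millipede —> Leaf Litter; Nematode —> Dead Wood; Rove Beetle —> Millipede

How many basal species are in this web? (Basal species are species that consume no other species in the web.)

Basal species (no prey listed): Root Exudate, Leaf Litter, Dead Wood.
Count: 3.

3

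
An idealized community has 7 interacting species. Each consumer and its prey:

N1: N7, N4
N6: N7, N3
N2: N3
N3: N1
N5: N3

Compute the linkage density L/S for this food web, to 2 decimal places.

L/S = 1.00

There are L = 7 links among S = 7 species.
L/S = 7/7 = 1.0000 ≈ 1.00.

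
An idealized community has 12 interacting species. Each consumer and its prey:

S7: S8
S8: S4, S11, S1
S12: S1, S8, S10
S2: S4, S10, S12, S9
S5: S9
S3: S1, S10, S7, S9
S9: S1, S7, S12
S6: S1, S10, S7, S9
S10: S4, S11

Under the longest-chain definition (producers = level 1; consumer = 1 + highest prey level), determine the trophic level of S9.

Trophic level 4

S4 is a producer → level 1.
S8 eats S4 (level 1); other prey at levels: S11 1, S1 1 → level 2.
S7 eats S8 → level 3.
S9 eats S7 (level 3); other prey at levels: S1 1, S12 3 → level 4.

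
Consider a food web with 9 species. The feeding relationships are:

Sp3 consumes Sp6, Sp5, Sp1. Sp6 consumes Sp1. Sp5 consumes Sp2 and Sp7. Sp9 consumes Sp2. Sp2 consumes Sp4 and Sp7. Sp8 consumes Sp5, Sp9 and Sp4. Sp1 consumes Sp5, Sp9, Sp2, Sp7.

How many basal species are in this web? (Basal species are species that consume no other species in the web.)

Basal species (no prey listed): Sp4, Sp7.
Count: 2.

2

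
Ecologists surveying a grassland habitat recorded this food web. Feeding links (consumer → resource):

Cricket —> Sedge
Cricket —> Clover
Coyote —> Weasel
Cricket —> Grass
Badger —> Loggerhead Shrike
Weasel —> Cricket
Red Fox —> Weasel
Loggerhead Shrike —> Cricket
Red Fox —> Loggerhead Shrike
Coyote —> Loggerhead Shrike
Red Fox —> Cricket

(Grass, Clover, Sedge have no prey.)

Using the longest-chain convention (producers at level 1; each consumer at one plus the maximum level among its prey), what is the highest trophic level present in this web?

Producers (level 1): Grass, Clover, Sedge.
Grass → Cricket → Loggerhead Shrike → Badger gives Badger level 4.
No species has a prey at level 4, so no species reaches level 5.

4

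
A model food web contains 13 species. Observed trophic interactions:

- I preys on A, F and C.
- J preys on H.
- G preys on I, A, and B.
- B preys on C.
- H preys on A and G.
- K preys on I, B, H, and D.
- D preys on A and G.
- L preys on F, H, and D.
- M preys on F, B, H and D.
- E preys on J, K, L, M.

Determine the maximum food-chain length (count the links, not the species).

5 links

One longest chain: C → B → G → H → L → E.
It has 6 species and 5 links.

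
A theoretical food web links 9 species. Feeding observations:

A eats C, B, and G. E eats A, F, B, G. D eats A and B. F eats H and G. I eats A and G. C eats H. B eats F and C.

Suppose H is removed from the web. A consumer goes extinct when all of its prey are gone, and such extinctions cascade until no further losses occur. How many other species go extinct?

1

Remove H.
Round 1: C (all prey gone) → extinct.
No further losses. Total secondary extinctions: 1.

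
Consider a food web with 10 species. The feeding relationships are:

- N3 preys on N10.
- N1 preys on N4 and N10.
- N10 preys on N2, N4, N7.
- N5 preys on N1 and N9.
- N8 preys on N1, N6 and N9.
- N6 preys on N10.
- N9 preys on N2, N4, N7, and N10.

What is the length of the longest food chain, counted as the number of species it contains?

One longest chain: N2 → N10 → N9 → N5.
It has 4 species and 3 links.

4 species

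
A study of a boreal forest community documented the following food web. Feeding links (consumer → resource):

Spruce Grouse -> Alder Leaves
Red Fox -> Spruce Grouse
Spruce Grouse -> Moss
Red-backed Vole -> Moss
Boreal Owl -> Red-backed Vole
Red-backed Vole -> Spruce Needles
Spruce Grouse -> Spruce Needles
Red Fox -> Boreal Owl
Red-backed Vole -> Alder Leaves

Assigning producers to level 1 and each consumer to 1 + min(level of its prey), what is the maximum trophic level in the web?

Producers (level 1): Spruce Needles, Alder Leaves, Moss.
Following each consumer down to its lowest-level prey: Spruce Needles → Spruce Grouse → Red Fox (levels 1 through 3).
All prey of Red Fox (Spruce Grouse 2, Boreal Owl 3) are at level 2 or above, so Red Fox is at level 1 + 2 = 3.
Every consumer has at least one prey at level 2 or below, so none exceeds level 3.

3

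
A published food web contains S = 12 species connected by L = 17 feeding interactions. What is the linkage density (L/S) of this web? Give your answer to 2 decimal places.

There are L = 17 links among S = 12 species.
L/S = 17/12 = 1.4167 ≈ 1.42.

L/S = 1.42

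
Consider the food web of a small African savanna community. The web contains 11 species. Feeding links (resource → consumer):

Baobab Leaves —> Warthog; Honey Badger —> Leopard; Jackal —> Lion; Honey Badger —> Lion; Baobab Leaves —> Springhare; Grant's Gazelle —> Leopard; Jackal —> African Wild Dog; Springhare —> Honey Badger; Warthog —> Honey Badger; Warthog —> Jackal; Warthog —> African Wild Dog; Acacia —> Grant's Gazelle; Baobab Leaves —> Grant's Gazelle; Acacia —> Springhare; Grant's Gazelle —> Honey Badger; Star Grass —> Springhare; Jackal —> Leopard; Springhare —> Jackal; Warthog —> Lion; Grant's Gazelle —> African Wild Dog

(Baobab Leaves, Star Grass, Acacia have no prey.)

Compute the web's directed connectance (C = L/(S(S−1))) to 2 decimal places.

The web has S = 11 species and L = 20 feeding links.
C = L / (S(S−1)) = 20 / 110 = 0.1818 ≈ 0.18.

C = 0.18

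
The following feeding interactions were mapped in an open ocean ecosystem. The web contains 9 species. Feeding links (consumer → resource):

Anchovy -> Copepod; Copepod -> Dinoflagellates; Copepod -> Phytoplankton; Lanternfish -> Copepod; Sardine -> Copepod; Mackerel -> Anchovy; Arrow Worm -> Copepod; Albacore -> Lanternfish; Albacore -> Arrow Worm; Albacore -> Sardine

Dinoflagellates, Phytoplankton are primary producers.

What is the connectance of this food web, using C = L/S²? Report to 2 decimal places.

The web has S = 9 species and L = 10 feeding links.
C = L / S² = 10 / 81 = 0.1235 ≈ 0.12.

C = 0.12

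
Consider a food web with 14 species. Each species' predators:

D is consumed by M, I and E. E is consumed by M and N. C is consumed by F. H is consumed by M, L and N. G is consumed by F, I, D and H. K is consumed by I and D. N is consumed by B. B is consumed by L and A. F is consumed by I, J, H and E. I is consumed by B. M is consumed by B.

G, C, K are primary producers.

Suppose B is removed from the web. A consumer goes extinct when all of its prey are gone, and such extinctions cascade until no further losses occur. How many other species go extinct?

Remove B.
Round 1: A (all prey gone) → extinct.
No further losses. Total secondary extinctions: 1.

1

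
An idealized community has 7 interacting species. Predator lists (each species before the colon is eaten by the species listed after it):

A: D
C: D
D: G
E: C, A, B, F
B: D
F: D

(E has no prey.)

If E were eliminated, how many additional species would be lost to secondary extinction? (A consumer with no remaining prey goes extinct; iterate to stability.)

6

Remove E.
Round 1: C (all prey gone), A (all prey gone), B (all prey gone), F (all prey gone) → extinct.
Round 2: D (all prey gone) → extinct.
Round 3: G (all prey gone) → extinct.
No further losses. Total secondary extinctions: 6.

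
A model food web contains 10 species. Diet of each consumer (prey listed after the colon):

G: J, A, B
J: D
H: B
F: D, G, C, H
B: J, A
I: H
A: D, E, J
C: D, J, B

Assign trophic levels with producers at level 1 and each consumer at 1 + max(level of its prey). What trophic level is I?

Trophic level 6

D is a producer → level 1.
J eats D → level 2.
A eats J (level 2); other prey at levels: D 1, E 1 → level 3.
B eats A (level 3); other prey at levels: J 2 → level 4.
H eats B → level 5.
I eats H → level 6.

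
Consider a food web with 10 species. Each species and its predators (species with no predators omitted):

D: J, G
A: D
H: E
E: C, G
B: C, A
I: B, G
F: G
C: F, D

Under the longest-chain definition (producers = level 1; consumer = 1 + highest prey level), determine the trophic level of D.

Trophic level 4

I is a producer → level 1.
B eats I → level 2.
C eats B (level 2); other prey at levels: E 2 → level 3.
D eats C (level 3); other prey at levels: A 3 → level 4.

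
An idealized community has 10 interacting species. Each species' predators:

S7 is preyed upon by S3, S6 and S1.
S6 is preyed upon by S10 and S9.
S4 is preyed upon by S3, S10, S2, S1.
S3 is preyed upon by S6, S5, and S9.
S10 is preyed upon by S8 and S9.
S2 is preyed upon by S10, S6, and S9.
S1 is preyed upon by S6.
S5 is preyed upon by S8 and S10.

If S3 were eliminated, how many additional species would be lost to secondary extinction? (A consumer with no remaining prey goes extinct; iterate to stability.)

1

Remove S3.
Round 1: S5 (all prey gone) → extinct.
No further losses. Total secondary extinctions: 1.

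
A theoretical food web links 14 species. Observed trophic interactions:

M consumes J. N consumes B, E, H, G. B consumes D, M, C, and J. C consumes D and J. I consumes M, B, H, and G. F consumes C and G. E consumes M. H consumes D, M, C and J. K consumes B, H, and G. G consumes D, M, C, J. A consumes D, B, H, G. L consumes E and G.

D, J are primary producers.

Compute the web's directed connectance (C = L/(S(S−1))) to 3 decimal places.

The web has S = 14 species and L = 35 feeding links.
C = L / (S(S−1)) = 35 / 182 = 0.1923 ≈ 0.192.

C = 0.192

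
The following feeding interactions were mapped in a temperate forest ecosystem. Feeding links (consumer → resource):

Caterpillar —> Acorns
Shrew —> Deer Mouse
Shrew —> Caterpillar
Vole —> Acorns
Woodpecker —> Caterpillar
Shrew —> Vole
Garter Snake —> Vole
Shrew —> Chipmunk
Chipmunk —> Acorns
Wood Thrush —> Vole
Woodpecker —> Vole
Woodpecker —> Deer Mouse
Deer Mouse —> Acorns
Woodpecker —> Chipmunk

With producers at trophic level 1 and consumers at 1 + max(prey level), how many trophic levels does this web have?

3

Producers (level 1): Acorns.
Acorns → Deer Mouse → Shrew gives Shrew level 3.
No species has a prey at level 3, so no species reaches level 4.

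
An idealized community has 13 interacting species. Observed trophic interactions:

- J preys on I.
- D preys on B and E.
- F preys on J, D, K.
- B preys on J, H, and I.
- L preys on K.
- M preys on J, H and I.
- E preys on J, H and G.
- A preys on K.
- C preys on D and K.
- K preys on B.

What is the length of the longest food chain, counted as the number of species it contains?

5 species

One longest chain: I → J → B → K → L.
It has 5 species and 4 links.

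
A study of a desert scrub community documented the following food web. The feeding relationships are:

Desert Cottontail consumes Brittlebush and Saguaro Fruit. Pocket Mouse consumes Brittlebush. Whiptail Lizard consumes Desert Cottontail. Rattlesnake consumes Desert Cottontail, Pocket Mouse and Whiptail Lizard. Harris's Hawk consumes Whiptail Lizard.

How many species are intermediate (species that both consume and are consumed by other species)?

Intermediate species (has both prey and predators): Desert Cottontail, Pocket Mouse, Whiptail Lizard.
Count: 3.

3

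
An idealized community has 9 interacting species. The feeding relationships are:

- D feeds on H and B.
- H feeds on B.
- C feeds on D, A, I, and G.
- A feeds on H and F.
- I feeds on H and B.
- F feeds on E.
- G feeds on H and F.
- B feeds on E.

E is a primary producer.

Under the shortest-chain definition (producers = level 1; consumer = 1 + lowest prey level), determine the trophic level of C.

Trophic level 4

E is a producer → level 1.
F eats E → level 2.
A eats F → level 3.
C eats A → level 4.
No prey of C is below level 3, so 4 is the minimum.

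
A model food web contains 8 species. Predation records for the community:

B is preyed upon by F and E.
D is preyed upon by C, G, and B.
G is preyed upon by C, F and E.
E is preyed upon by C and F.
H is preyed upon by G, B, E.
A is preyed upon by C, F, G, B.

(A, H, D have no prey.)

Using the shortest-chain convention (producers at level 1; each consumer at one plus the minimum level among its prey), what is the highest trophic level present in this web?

Producers (level 1): A, H, D.
Following each consumer down to its lowest-level prey: H → E (levels 1 through 2).
All prey of E (H 1, B 2, G 2) are at level 1 or above, so E is at level 1 + 1 = 2.
Every consumer has at least one prey at level 1 or below, so none exceeds level 2.

2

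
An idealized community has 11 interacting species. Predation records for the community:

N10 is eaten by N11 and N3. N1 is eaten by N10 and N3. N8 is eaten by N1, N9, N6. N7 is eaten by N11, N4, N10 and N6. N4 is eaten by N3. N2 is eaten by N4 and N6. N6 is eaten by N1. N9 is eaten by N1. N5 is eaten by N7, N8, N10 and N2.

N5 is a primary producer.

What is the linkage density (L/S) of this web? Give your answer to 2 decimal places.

L/S = 1.82

There are L = 20 links among S = 11 species.
L/S = 20/11 = 1.8182 ≈ 1.82.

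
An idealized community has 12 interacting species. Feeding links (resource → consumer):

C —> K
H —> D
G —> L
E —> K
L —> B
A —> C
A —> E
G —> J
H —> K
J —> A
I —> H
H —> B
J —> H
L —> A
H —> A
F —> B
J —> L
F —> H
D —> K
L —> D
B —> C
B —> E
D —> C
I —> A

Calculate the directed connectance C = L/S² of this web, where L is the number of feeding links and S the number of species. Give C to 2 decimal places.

C = 0.17

The web has S = 12 species and L = 24 feeding links.
C = L / S² = 24 / 144 = 0.1667 ≈ 0.17.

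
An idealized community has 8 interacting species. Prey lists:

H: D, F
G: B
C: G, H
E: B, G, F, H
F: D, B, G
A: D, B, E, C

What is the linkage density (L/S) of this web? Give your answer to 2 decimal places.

L/S = 2.00

There are L = 16 links among S = 8 species.
L/S = 16/8 = 2.0000 ≈ 2.00.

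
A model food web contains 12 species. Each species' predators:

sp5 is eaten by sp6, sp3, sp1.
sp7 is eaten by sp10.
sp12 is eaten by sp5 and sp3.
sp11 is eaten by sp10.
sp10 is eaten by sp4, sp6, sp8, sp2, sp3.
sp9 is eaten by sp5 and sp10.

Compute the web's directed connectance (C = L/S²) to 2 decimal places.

C = 0.10

The web has S = 12 species and L = 14 feeding links.
C = L / S² = 14 / 144 = 0.0972 ≈ 0.10.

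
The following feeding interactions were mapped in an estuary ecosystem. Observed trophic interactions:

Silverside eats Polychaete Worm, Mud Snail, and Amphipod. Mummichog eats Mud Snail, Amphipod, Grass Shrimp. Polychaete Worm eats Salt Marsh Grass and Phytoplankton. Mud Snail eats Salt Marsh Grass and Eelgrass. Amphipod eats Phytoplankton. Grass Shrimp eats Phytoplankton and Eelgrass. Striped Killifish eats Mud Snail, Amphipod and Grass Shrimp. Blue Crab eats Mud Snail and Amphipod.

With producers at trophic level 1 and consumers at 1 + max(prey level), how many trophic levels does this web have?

3

Producers (level 1): Salt Marsh Grass, Eelgrass, Phytoplankton.
Salt Marsh Grass → Mud Snail → Blue Crab gives Blue Crab level 3.
No species has a prey at level 3, so no species reaches level 4.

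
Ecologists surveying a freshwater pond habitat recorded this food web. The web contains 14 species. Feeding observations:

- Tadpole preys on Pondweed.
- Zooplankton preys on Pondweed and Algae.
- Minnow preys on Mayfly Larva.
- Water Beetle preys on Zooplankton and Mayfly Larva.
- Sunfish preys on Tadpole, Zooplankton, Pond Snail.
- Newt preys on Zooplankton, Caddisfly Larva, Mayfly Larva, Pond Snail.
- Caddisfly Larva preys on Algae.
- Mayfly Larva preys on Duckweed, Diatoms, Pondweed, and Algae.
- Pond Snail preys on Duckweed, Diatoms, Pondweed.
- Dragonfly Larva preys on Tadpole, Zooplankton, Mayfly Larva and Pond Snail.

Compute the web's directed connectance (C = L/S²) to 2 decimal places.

C = 0.13

The web has S = 14 species and L = 25 feeding links.
C = L / S² = 25 / 196 = 0.1276 ≈ 0.13.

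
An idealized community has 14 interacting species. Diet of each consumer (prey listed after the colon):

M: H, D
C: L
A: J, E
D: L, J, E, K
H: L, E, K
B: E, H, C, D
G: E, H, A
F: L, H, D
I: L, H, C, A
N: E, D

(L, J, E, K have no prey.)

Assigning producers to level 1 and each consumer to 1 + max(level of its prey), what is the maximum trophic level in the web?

3

Producers (level 1): L, J, E, K.
L → H → F gives F level 3.
No species has a prey at level 3, so no species reaches level 4.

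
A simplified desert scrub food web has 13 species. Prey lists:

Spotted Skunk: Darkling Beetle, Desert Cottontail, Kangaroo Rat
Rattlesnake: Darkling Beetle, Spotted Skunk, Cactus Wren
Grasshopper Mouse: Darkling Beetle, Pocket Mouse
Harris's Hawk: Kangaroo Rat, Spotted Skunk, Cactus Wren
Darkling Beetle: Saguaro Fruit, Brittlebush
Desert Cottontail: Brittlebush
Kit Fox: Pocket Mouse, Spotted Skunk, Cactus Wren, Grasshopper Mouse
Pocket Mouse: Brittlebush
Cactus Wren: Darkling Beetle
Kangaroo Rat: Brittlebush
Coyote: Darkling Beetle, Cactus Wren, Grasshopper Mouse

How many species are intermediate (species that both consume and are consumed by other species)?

7

Intermediate species (has both prey and predators): Darkling Beetle, Pocket Mouse, Desert Cottontail, Kangaroo Rat, Spotted Skunk, Cactus Wren, Grasshopper Mouse.
Count: 7.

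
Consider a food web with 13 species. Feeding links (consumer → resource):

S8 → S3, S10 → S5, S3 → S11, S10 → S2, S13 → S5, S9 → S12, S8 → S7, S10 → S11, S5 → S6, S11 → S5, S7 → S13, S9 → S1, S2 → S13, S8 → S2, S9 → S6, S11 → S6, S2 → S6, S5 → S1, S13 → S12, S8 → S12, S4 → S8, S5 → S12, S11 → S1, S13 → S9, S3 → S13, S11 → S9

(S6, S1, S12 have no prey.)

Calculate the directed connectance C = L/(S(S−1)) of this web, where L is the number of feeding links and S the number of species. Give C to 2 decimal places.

C = 0.17

The web has S = 13 species and L = 26 feeding links.
C = L / (S(S−1)) = 26 / 156 = 0.1667 ≈ 0.17.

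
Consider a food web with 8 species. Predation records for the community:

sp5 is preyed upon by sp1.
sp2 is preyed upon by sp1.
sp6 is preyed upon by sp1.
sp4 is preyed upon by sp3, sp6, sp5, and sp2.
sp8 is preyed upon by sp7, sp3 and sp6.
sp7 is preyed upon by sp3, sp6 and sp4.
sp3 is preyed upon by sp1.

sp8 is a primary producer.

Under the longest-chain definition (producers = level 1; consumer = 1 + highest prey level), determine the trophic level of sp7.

sp8 is a producer → level 1.
sp7 eats sp8 → level 2.

Trophic level 2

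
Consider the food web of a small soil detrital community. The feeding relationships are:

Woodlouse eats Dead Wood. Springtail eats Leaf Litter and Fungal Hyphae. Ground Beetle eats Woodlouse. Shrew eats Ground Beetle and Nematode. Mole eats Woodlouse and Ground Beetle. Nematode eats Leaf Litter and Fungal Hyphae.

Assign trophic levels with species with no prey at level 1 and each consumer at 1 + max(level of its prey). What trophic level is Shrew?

Dead Wood has no prey (basal) → level 1.
Woodlouse eats Dead Wood → level 2.
Ground Beetle eats Woodlouse → level 3.
Shrew eats Ground Beetle (level 3); other prey at levels: Nematode 2 → level 4.

Trophic level 4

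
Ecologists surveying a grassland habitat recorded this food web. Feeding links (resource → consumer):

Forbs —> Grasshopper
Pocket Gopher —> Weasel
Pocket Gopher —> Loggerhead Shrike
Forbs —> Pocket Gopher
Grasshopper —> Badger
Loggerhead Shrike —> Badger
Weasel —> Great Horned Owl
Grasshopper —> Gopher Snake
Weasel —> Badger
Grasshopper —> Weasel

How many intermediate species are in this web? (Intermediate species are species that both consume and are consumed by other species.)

4

Intermediate species (has both prey and predators): Grasshopper, Pocket Gopher, Loggerhead Shrike, Weasel.
Count: 4.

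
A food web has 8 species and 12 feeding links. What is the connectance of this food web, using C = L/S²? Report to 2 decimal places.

C = 0.19

The web has S = 8 species and L = 12 feeding links.
C = L / S² = 12 / 64 = 0.1875 ≈ 0.19.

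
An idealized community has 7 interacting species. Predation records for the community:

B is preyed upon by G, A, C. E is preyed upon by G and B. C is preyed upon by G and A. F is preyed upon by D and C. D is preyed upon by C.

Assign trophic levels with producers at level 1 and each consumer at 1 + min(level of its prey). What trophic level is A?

E is a producer → level 1.
B eats E → level 2.
A eats B → level 3.
No prey of A is below level 2, so 3 is the minimum.

Trophic level 3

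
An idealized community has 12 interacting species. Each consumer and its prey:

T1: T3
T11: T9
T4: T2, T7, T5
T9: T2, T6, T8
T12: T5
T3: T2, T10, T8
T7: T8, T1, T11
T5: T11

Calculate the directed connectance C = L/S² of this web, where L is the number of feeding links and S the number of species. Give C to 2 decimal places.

C = 0.11

The web has S = 12 species and L = 16 feeding links.
C = L / S² = 16 / 144 = 0.1111 ≈ 0.11.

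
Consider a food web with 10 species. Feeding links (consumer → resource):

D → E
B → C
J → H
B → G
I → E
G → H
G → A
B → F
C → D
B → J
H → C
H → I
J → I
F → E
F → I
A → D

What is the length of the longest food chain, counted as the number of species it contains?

6 species

One longest chain: E → D → C → H → G → B.
It has 6 species and 5 links.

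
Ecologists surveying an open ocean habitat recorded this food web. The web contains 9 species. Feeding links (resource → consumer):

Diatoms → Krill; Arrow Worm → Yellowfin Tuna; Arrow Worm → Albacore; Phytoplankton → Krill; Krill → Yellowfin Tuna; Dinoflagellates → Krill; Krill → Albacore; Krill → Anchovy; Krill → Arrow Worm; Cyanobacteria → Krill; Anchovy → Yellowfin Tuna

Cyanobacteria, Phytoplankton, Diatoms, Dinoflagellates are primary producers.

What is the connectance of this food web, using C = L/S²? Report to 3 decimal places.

C = 0.136

The web has S = 9 species and L = 11 feeding links.
C = L / S² = 11 / 81 = 0.1358 ≈ 0.136.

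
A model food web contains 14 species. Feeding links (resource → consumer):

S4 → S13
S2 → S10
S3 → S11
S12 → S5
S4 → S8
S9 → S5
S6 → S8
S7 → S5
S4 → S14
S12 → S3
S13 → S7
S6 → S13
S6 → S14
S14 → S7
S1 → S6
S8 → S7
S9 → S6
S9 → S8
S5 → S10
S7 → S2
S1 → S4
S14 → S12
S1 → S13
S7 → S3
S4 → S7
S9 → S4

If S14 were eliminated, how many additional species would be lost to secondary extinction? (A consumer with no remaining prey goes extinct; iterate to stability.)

Remove S14.
Round 1: S12 (all prey gone) → extinct.
No further losses. Total secondary extinctions: 1.

1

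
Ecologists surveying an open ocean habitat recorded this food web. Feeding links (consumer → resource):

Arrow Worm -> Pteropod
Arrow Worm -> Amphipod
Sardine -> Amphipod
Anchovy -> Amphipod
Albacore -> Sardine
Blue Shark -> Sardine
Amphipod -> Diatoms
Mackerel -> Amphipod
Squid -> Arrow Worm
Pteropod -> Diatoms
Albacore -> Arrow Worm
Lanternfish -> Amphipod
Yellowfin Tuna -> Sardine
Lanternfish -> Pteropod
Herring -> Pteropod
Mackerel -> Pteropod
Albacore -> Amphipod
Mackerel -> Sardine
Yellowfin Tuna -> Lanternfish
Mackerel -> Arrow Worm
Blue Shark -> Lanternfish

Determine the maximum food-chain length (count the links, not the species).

3 links

One longest chain: Diatoms → Pteropod → Arrow Worm → Albacore.
It has 4 species and 3 links.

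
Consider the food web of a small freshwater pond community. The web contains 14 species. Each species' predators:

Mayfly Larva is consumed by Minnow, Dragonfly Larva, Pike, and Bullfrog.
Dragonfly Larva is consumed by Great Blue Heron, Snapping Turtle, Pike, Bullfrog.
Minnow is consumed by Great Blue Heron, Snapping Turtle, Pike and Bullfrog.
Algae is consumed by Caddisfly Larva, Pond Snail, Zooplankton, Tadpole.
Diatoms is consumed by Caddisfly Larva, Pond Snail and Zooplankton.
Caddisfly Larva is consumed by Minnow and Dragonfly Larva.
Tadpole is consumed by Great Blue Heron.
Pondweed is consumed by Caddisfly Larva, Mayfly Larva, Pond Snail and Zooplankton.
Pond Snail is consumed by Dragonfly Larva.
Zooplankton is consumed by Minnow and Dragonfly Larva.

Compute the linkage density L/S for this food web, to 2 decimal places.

L/S = 2.07

There are L = 29 links among S = 14 species.
L/S = 29/14 = 2.0714 ≈ 2.07.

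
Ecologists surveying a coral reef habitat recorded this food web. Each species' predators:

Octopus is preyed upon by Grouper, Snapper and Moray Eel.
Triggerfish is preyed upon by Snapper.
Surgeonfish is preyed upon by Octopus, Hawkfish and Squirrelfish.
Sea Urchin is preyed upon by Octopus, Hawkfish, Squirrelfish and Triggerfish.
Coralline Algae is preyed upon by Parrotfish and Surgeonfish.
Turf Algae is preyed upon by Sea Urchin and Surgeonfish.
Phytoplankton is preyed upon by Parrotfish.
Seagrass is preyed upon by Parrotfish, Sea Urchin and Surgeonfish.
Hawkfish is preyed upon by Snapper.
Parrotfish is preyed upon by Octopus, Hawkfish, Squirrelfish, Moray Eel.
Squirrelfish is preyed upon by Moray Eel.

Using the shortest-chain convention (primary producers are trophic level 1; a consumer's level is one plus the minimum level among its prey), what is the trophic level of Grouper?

Seagrass is a producer → level 1.
Sea Urchin eats Seagrass → level 2.
Octopus eats Sea Urchin → level 3.
Grouper eats Octopus → level 4.
No prey of Grouper is below level 3, so 4 is the minimum.

Trophic level 4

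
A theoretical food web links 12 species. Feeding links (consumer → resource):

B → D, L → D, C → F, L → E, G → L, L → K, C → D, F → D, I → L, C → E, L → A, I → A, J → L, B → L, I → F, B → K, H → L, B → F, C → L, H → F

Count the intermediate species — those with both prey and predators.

Intermediate species (has both prey and predators): L, F.
Count: 2.

2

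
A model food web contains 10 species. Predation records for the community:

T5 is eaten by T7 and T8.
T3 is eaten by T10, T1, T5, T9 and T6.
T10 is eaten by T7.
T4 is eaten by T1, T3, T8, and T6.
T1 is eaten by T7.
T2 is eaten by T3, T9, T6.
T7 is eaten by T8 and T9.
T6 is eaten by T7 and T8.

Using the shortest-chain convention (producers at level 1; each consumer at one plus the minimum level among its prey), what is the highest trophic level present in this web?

3

Producers (level 1): T4, T2.
Following each consumer down to its lowest-level prey: T4 → T3 → T10 (levels 1 through 3).
All prey of T10 (T3 2) are at level 2 or above, so T10 is at level 1 + 2 = 3.
Every consumer has at least one prey at level 2 or below, so none exceeds level 3.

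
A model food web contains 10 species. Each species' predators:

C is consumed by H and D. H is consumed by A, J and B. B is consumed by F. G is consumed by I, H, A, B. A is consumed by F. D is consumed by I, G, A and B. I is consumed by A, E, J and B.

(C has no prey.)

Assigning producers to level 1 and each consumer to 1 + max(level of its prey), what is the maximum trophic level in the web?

Producers (level 1): C.
C → D → G → I → B → F gives F level 6.
No species has a prey at level 6, so no species reaches level 7.

6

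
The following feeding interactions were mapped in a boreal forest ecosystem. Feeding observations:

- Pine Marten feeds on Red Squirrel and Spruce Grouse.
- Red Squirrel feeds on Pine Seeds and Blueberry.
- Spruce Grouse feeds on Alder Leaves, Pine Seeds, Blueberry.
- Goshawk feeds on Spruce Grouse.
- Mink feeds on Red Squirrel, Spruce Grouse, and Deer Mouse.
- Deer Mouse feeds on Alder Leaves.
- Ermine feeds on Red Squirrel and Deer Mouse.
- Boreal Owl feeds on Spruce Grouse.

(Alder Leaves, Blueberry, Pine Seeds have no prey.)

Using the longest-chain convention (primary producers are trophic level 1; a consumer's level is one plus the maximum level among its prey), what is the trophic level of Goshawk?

Alder Leaves is a producer → level 1.
Spruce Grouse eats Alder Leaves (level 1); other prey at levels: Blueberry 1, Pine Seeds 1 → level 2.
Goshawk eats Spruce Grouse → level 3.

Trophic level 3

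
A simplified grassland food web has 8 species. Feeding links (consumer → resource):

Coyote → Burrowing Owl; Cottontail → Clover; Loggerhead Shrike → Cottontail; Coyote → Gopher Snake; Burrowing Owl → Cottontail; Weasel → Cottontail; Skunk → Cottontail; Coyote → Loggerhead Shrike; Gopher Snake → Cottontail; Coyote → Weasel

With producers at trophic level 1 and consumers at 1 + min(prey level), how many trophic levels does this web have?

4

Producers (level 1): Clover.
Following each consumer down to its lowest-level prey: Clover → Cottontail → Burrowing Owl → Coyote (levels 1 through 4).
All prey of Coyote (Burrowing Owl 3, Weasel 3, Loggerhead Shrike 3, Gopher Snake 3) are at level 3 or above, so Coyote is at level 1 + 3 = 4.
Every consumer has at least one prey at level 3 or below, so none exceeds level 4.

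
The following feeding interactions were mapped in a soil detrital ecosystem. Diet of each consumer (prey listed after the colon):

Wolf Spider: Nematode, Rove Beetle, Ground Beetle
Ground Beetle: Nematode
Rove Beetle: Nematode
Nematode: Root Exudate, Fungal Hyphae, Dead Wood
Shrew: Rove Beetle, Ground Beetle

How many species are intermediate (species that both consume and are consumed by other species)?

Intermediate species (has both prey and predators): Nematode, Rove Beetle, Ground Beetle.
Count: 3.

3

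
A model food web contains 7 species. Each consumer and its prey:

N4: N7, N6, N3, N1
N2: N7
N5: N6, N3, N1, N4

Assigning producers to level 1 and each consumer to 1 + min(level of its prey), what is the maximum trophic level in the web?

2

Producers (level 1): N7, N6, N3, N1.
Following each consumer down to its lowest-level prey: N6 → N5 (levels 1 through 2).
All prey of N5 (N6 1, N3 1, N1 1, N4 2) are at level 1 or above, so N5 is at level 1 + 1 = 2.
Every consumer has at least one prey at level 1 or below, so none exceeds level 2.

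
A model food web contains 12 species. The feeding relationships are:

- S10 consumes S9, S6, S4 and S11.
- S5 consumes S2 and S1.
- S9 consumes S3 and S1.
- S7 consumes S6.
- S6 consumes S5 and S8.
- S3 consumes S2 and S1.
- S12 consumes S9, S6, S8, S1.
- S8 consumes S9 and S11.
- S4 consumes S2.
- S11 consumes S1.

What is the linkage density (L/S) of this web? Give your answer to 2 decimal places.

There are L = 21 links among S = 12 species.
L/S = 21/12 = 1.7500 ≈ 1.75.

L/S = 1.75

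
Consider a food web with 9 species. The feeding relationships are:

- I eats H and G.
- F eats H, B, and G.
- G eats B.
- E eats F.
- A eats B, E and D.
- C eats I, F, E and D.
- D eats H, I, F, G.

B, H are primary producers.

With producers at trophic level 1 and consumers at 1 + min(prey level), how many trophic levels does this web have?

3

Producers (level 1): B, H.
Following each consumer down to its lowest-level prey: B → F → E (levels 1 through 3).
All prey of E (F 2) are at level 2 or above, so E is at level 1 + 2 = 3.
Every consumer has at least one prey at level 2 or below, so none exceeds level 3.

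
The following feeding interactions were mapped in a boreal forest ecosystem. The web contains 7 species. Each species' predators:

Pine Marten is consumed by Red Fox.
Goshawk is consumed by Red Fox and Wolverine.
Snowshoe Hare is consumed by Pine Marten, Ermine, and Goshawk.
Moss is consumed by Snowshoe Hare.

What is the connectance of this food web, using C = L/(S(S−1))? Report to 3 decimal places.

The web has S = 7 species and L = 7 feeding links.
C = L / (S(S−1)) = 7 / 42 = 0.1667 ≈ 0.167.

C = 0.167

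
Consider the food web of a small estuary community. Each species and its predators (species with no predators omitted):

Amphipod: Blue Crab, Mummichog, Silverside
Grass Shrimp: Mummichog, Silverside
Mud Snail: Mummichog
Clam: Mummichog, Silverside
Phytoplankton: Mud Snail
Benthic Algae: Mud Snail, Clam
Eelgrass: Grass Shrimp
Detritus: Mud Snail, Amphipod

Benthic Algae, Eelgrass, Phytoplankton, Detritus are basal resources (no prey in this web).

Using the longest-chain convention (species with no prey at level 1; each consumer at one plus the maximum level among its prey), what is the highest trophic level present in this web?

3

Basal resources (level 1): Benthic Algae, Eelgrass, Phytoplankton, Detritus.
Detritus → Amphipod → Silverside gives Silverside level 3.
No species has a prey at level 3, so no species reaches level 4.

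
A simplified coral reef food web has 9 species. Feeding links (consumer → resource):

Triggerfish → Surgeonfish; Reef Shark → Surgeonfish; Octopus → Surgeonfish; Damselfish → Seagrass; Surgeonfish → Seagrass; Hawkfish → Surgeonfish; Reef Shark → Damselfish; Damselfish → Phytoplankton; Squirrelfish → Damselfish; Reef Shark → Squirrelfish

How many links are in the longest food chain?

3 links

One longest chain: Phytoplankton → Damselfish → Squirrelfish → Reef Shark.
It has 4 species and 3 links.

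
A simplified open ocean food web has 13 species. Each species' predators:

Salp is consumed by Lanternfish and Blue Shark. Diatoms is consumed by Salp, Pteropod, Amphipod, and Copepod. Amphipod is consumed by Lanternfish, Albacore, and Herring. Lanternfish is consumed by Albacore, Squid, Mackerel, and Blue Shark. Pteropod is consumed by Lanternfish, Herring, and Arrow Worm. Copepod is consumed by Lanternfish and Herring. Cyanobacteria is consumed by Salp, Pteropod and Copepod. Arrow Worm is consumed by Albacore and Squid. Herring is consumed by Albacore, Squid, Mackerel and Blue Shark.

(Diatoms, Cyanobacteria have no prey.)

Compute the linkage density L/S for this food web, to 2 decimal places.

There are L = 27 links among S = 13 species.
L/S = 27/13 = 2.0769 ≈ 2.08.

L/S = 2.08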